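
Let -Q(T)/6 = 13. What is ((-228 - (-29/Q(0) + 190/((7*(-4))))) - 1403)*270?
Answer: -39916080/91 ≈ -4.3864e+5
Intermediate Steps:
Q(T) = -78 (Q(T) = -6*13 = -78)
((-228 - (-29/Q(0) + 190/((7*(-4))))) - 1403)*270 = ((-228 - (-29/(-78) + 190/((7*(-4))))) - 1403)*270 = ((-228 - (-29*(-1/78) + 190/(-28))) - 1403)*270 = ((-228 - (29/78 + 190*(-1/28))) - 1403)*270 = ((-228 - (29/78 - 95/14)) - 1403)*270 = ((-228 - 1*(-1751/273)) - 1403)*270 = ((-228 + 1751/273) - 1403)*270 = (-60493/273 - 1403)*270 = -443512/273*270 = -39916080/91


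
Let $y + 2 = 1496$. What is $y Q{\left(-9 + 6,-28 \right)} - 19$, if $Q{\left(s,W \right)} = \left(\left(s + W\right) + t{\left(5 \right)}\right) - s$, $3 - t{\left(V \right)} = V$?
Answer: $-44839$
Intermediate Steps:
$y = 1494$ ($y = -2 + 1496 = 1494$)
$t{\left(V \right)} = 3 - V$
$Q{\left(s,W \right)} = -2 + W$ ($Q{\left(s,W \right)} = \left(\left(s + W\right) + \left(3 - 5\right)\right) - s = \left(\left(W + s\right) + \left(3 - 5\right)\right) - s = \left(\left(W + s\right) - 2\right) - s = \left(-2 + W + s\right) - s = -2 + W$)
$y Q{\left(-9 + 6,-28 \right)} - 19 = 1494 \left(-2 - 28\right) - 19 = 1494 \left(-30\right) - 19 = -44820 - 19 = -44839$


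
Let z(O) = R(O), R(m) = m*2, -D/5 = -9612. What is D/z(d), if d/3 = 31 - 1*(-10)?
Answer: 8010/41 ≈ 195.37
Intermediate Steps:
D = 48060 (D = -5*(-9612) = 48060)
R(m) = 2*m
d = 123 (d = 3*(31 - 1*(-10)) = 3*(31 + 10) = 3*41 = 123)
z(O) = 2*O
D/z(d) = 48060/((2*123)) = 48060/246 = 48060*(1/246) = 8010/41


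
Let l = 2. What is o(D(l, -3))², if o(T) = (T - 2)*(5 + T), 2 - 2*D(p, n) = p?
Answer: 100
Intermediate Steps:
D(p, n) = 1 - p/2
o(T) = (-2 + T)*(5 + T)
o(D(l, -3))² = (-10 + (1 - ½*2)² + 3*(1 - ½*2))² = (-10 + (1 - 1)² + 3*(1 - 1))² = (-10 + 0² + 3*0)² = (-10 + 0 + 0)² = (-10)² = 100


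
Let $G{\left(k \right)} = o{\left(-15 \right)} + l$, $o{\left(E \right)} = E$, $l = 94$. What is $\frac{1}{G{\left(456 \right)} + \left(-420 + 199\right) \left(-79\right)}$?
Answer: $\frac{1}{17538} \approx 5.7019 \cdot 10^{-5}$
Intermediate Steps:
$G{\left(k \right)} = 79$ ($G{\left(k \right)} = -15 + 94 = 79$)
$\frac{1}{G{\left(456 \right)} + \left(-420 + 199\right) \left(-79\right)} = \frac{1}{79 + \left(-420 + 199\right) \left(-79\right)} = \frac{1}{79 - -17459} = \frac{1}{79 + 17459} = \frac{1}{17538}$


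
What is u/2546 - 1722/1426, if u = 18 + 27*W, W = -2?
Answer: -1108887/907649 ≈ -1.2217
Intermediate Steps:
u = -36 (u = 18 + 27*(-2) = 18 - 54 = -36)
u/2546 - 1722/1426 = -36/2546 - 1722/1426 = -36*1/2546 - 1722*1/1426 = -18/1273 - 861/713 = -1108887/907649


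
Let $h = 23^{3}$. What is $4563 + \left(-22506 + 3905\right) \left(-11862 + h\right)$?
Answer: $-5668742$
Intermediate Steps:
$h = 12167$
$4563 + \left(-22506 + 3905\right) \left(-11862 + h\right) = 4563 + \left(-22506 + 3905\right) \left(-11862 + 12167\right) = 4563 - 5673305 = -5668742$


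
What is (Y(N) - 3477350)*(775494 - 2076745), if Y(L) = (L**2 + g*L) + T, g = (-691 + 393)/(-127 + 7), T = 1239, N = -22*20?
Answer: 12818377664561/3 ≈ 4.2728e+12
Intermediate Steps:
N = -440
g = 149/60 (g = -298/(-120) = -298*(-1/120) = 149/60 ≈ 2.4833)
Y(L) = 1239 + L**2 + 149*L/60 (Y(L) = (L**2 + 149*L/60) + 1239 = 1239 + L**2 + 149*L/60)
(Y(N) - 3477350)*(775494 - 2076745) = ((1239 + (-440)**2 + (149/60)*(-440)) - 3477350)*(775494 - 2076745) = ((1239 + 193600 - 3278/3) - 3477350)*(-1301251) = (581239/3 - 3477350)*(-1301251) = -9850811/3*(-1301251) = 12818377664561/3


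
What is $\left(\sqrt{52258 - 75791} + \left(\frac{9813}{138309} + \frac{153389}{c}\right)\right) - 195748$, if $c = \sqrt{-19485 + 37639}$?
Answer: $- \frac{9024566773}{46103} + \frac{153389 \sqrt{18154}}{18154} + i \sqrt{23533} \approx -1.9461 \cdot 10^{5} + 153.4 i$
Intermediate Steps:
$c = \sqrt{18154} \approx 134.74$
$\left(\sqrt{52258 - 75791} + \left(\frac{9813}{138309} + \frac{153389}{c}\right)\right) - 195748 = \left(\sqrt{52258 - 75791} + \left(\frac{9813}{138309} + \frac{153389}{\sqrt{18154}}\right)\right) - 195748 = \left(\sqrt{-23533} + \left(9813 \cdot \frac{1}{138309} + 153389 \frac{\sqrt{18154}}{18154}\right)\right) - 195748 = \left(i \sqrt{23533} + \left(\frac{3271}{46103} + \frac{153389 \sqrt{18154}}{18154}\right)\right) - 195748 = \left(\frac{3271}{46103} + \frac{153389 \sqrt{18154}}{18154} + i \sqrt{23533}\right) - 195748 = - \frac{9024566773}{46103} + \frac{153389 \sqrt{18154}}{18154} + i \sqrt{23533}$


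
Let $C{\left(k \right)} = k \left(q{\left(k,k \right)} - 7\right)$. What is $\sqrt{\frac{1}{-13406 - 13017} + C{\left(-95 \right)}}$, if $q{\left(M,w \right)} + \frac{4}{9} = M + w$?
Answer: $\frac{4 \sqrt{7366400025083}}{79269} \approx 136.96$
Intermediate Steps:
$q{\left(M,w \right)} = - \frac{4}{9} + M + w$ ($q{\left(M,w \right)} = - \frac{4}{9} + \left(M + w\right) = - \frac{4}{9} + M + w$)
$C{\left(k \right)} = k \left(- \frac{67}{9} + 2 k\right)$ ($C{\left(k \right)} = k \left(\left(- \frac{4}{9} + k + k\right) - 7\right) = k \left(\left(- \frac{4}{9} + 2 k\right) - 7\right) = k \left(- \frac{67}{9} + 2 k\right)$)
$\sqrt{\frac{1}{-13406 - 13017} + C{\left(-95 \right)}} = \sqrt{\frac{1}{-13406 - 13017} + \frac{1}{9} \left(-95\right) \left(-67 + 18 \left(-95\right)\right)} = \sqrt{\frac{1}{-26423} + \frac{1}{9} \left(-95\right) \left(-67 - 1710\right)} = \sqrt{- \frac{1}{26423} + \frac{1}{9} \left(-95\right) \left(-1777\right)} = \sqrt{- \frac{1}{26423} + \frac{168815}{9}} = \sqrt{\frac{4460598736}{237807}} = \frac{4 \sqrt{7366400025083}}{79269}$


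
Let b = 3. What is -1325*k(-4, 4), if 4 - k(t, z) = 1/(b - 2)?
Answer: -3975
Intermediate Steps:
k(t, z) = 3 (k(t, z) = 4 - 1/(3 - 2) = 4 - 1/1 = 4 - 1*1 = 4 - 1 = 3)
-1325*k(-4, 4) = -1325*3 = -3975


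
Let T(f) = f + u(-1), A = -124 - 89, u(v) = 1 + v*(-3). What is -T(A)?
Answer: 209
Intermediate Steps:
u(v) = 1 - 3*v
A = -213
T(f) = 4 + f (T(f) = f + (1 - 3*(-1)) = f + (1 + 3) = f + 4 = 4 + f)
-T(A) = -(4 - 213) = -1*(-209) = 209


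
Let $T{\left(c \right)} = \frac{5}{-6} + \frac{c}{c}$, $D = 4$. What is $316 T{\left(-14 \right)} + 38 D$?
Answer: $\frac{614}{3} \approx 204.67$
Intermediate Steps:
$T{\left(c \right)} = \frac{1}{6}$ ($T{\left(c \right)} = 5 \left(- \frac{1}{6}\right) + 1 = - \frac{5}{6} + 1 = \frac{1}{6}$)
$316 T{\left(-14 \right)} + 38 D = 316 \cdot \frac{1}{6} + 38 \cdot 4 = \frac{158}{3} + 152 = \frac{614}{3}$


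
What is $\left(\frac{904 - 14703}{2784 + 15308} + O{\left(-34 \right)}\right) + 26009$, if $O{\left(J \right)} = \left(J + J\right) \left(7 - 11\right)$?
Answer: $\frac{475462053}{18092} \approx 26280.0$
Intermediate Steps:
$O{\left(J \right)} = - 8 J$ ($O{\left(J \right)} = 2 J \left(-4\right) = - 8 J$)
$\left(\frac{904 - 14703}{2784 + 15308} + O{\left(-34 \right)}\right) + 26009 = \left(\frac{904 - 14703}{2784 + 15308} - -272\right) + 26009 = \left(- \frac{13799}{18092} + 272\right) + 26009 = \frac{4907225}{18092} + 26009 = \frac{475462053}{18092}$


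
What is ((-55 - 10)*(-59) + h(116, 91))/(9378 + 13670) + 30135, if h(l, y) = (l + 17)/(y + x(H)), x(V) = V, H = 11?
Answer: 70844642263/2350896 ≈ 30135.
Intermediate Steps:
h(l, y) = (17 + l)/(11 + y) (h(l, y) = (l + 17)/(y + 11) = (17 + l)/(11 + y))
((-55 - 10)*(-59) + h(116, 91))/(9378 + 13670) + 30135 = ((-55 - 10)*(-59) + (17 + 116)/(11 + 91))/(9378 + 13670) + 30135 = (-65*(-59) + 133/102)/23048 + 30135 = (3835 + (1/102)*133)*(1/23048) + 30135 = (3835 + 133/102)*(1/23048) + 30135 = (391303/102)*(1/23048) + 30135 = 391303/2350896 + 30135 = 70844642263/2350896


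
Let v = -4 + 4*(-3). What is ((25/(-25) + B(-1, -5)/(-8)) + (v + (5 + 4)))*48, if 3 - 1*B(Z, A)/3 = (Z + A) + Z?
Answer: -564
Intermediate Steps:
B(Z, A) = 9 - 6*Z - 3*A (B(Z, A) = 9 - 3*((Z + A) + Z) = 9 - 3*((A + Z) + Z) = 9 - 3*(A + 2*Z) = 9 + (-6*Z - 3*A) = 9 - 6*Z - 3*A)
v = -16 (v = -4 - 12 = -16)
((25/(-25) + B(-1, -5)/(-8)) + (v + (5 + 4)))*48 = ((25/(-25) + (9 - 6*(-1) - 3*(-5))/(-8)) + (-16 + (5 + 4)))*48 = ((25*(-1/25) + (9 + 6 + 15)*(-⅛)) + (-16 + 9))*48 = ((-1 + 30*(-⅛)) - 7)*48 = ((-1 - 15/4) - 7)*48 = (-19/4 - 7)*48 = -47/4*48 = -564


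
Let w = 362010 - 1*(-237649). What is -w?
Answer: -599659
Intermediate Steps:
w = 599659 (w = 362010 + 237649 = 599659)
-w = -1*599659 = -599659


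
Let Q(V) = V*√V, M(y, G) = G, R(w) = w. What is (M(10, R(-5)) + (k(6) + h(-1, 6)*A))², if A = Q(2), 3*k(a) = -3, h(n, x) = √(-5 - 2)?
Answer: 4*(3 - I*√14)² ≈ -20.0 - 89.8*I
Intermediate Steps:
h(n, x) = I*√7 (h(n, x) = √(-7) = I*√7)
Q(V) = V^(3/2)
k(a) = -1 (k(a) = (⅓)*(-3) = -1)
A = 2*√2 (A = 2^(3/2) = 2*√2 ≈ 2.8284)
(M(10, R(-5)) + (k(6) + h(-1, 6)*A))² = (-5 + (-1 + (I*√7)*(2*√2)))² = (-5 + (-1 + 2*I*√14))² = (-6 + 2*I*√14)²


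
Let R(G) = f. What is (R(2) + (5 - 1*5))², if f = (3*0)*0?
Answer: 0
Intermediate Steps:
f = 0 (f = 0*0 = 0)
R(G) = 0
(R(2) + (5 - 1*5))² = (0 + (5 - 1*5))² = (0 + (5 - 5))² = (0 + 0)² = 0² = 0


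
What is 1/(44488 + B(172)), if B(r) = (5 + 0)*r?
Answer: 1/45348 ≈ 2.2052e-5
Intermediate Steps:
B(r) = 5*r
1/(44488 + B(172)) = 1/(44488 + 5*172) = 1/(44488 + 860) = 1/45348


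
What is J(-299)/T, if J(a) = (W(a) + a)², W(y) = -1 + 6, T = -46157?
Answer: -86436/46157 ≈ -1.8727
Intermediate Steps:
W(y) = 5
J(a) = (5 + a)²
J(-299)/T = (5 - 299)²/(-46157) = (-294)²*(-1/46157) = 86436*(-1/46157) = -86436/46157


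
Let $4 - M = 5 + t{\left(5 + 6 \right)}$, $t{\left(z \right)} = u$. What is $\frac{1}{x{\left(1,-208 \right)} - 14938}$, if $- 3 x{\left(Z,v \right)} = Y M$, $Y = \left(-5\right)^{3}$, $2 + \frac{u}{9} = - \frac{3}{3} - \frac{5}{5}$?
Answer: $- \frac{3}{40439} \approx -7.4186 \cdot 10^{-5}$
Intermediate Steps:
$u = -36$ ($u = -18 + 9 \left(- \frac{3}{3} - \frac{5}{5}\right) = -18 + 9 \left(\left(-3\right) \frac{1}{3} - 1\right) = -18 + 9 \left(-1 - 1\right) = -18 + 9 \left(-2\right) = -18 - 18 = -36$)
$t{\left(z \right)} = -36$
$M = 35$ ($M = 4 - \left(5 - 36\right) = 4 - -31 = 4 + 31 = 35$)
$Y = -125$
$x{\left(Z,v \right)} = \frac{4375}{3}$ ($x{\left(Z,v \right)} = - \frac{\left(-125\right) 35}{3} = \left(- \frac{1}{3}\right) \left(-4375\right) = \frac{4375}{3}$)
$\frac{1}{x{\left(1,-208 \right)} - 14938} = \frac{1}{\frac{4375}{3} - 14938} = \frac{1}{- \frac{40439}{3}} = - \frac{3}{40439}$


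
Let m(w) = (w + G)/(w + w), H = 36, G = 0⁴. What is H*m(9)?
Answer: 18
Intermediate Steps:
G = 0
m(w) = ½ (m(w) = (w + 0)/(w + w) = w/((2*w)) = w*(1/(2*w)) = ½)
H*m(9) = 36*(½) = 18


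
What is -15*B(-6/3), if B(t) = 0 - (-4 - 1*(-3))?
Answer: -15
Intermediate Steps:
B(t) = 1 (B(t) = 0 - (-4 + 3) = 0 - 1*(-1) = 0 + 1 = 1)
-15*B(-6/3) = -15*1 = -15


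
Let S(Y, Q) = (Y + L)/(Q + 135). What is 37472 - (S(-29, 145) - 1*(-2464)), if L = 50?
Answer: 1400317/40 ≈ 35008.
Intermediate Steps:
S(Y, Q) = (50 + Y)/(135 + Q) (S(Y, Q) = (Y + 50)/(Q + 135) = (50 + Y)/(135 + Q))
37472 - (S(-29, 145) - 1*(-2464)) = 37472 - ((50 - 29)/(135 + 145) - 1*(-2464)) = 37472 - (21/280 + 2464) = 37472 - ((1/280)*21 + 2464) = 37472 - (3/40 + 2464) = 37472 - 1*98563/40 = 37472 - 98563/40 = 1400317/40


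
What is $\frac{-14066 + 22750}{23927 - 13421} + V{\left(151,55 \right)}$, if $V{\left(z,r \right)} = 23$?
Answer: $\frac{125161}{5253} \approx 23.827$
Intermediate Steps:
$\frac{-14066 + 22750}{23927 - 13421} + V{\left(151,55 \right)} = \frac{-14066 + 22750}{23927 - 13421} + 23 = \frac{8684}{10506} + 23 = 8684 \cdot \frac{1}{10506} + 23 = \frac{4342}{5253} + 23 = \frac{125161}{5253}$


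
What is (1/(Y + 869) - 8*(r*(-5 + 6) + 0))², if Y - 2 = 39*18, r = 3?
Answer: 1425138001/2474329 ≈ 575.97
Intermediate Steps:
Y = 704 (Y = 2 + 39*18 = 2 + 702 = 704)
(1/(Y + 869) - 8*(r*(-5 + 6) + 0))² = (1/(704 + 869) - 8*(3*(-5 + 6) + 0))² = (1/1573 - 8*(3*1 + 0))² = (1/1573 - 8*(3 + 0))² = (1/1573 - 8*3)² = (1/1573 - 24)² = (-37751/1573)² = 1425138001/2474329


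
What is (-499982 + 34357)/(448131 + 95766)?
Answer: -465625/543897 ≈ -0.85609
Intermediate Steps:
(-499982 + 34357)/(448131 + 95766) = -465625/543897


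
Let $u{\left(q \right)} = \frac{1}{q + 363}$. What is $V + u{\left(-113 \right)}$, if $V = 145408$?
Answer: $\frac{36352001}{250} \approx 1.4541 \cdot 10^{5}$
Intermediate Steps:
$u{\left(q \right)} = \frac{1}{363 + q}$
$V + u{\left(-113 \right)} = 145408 + \frac{1}{363 - 113} = 145408 + \frac{1}{250} = \frac{36352001}{250}$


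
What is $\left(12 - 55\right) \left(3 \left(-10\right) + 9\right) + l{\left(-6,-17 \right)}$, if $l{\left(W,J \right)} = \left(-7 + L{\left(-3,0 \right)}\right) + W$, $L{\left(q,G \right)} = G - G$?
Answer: $890$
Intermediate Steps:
$L{\left(q,G \right)} = 0$
$l{\left(W,J \right)} = -7 + W$ ($l{\left(W,J \right)} = \left(-7 + 0\right) + W = -7 + W$)
$\left(12 - 55\right) \left(3 \left(-10\right) + 9\right) + l{\left(-6,-17 \right)} = \left(12 - 55\right) \left(3 \left(-10\right) + 9\right) - 13 = \left(12 - 55\right) \left(-30 + 9\right) - 13 = \left(-43\right) \left(-21\right) - 13 = 903 - 13 = 890$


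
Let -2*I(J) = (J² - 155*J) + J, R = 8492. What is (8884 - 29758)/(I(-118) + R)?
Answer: 10437/3778 ≈ 2.7626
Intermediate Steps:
I(J) = 77*J - J²/2 (I(J) = -((J² - 155*J) + J)/2 = -(J² - 154*J)/2 = 77*J - J²/2)
(8884 - 29758)/(I(-118) + R) = (8884 - 29758)/((½)*(-118)*(154 - 1*(-118)) + 8492) = -20874/((½)*(-118)*(154 + 118) + 8492) = -20874/((½)*(-118)*272 + 8492) = -20874/(-16048 + 8492) = -20874/(-7556) = -20874*(-1/7556) = 10437/3778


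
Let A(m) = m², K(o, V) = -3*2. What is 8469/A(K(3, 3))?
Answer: 941/4 ≈ 235.25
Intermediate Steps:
K(o, V) = -6
8469/A(K(3, 3)) = 8469/((-6)²) = 8469/36 = 8469*(1/36) = 941/4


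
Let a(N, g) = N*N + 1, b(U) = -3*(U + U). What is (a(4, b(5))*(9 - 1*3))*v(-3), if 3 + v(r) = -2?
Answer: -510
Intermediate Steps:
v(r) = -5 (v(r) = -3 - 2 = -5)
b(U) = -6*U
a(N, g) = 1 + N**2 (a(N, g) = N**2 + 1 = 1 + N**2)
(a(4, b(5))*(9 - 1*3))*v(-3) = ((1 + 4**2)*(9 - 1*3))*(-5) = ((1 + 16)*(9 - 3))*(-5) = (17*6)*(-5) = 102*(-5) = -510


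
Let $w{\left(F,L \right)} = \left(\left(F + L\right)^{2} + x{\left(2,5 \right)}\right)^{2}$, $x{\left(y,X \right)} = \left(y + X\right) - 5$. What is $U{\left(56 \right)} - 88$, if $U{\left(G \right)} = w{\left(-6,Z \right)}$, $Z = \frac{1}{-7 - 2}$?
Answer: $\frac{9579601}{6561} \approx 1460.1$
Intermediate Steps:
$Z = - \frac{1}{9}$ ($Z = \frac{1}{-9} = - \frac{1}{9} \approx -0.11111$)
$x{\left(y,X \right)} = -5 + X + y$ ($x{\left(y,X \right)} = \left(X + y\right) - 5 = -5 + X + y$)
$w{\left(F,L \right)} = \left(2 + \left(F + L\right)^{2}\right)^{2}$ ($w{\left(F,L \right)} = \left(\left(F + L\right)^{2} + \left(-5 + 5 + 2\right)\right)^{2} = \left(\left(F + L\right)^{2} + 2\right)^{2} = \left(2 + \left(F + L\right)^{2}\right)^{2}$)
$U{\left(G \right)} = \frac{10156969}{6561}$ ($U{\left(G \right)} = \left(2 + \left(-6 - \frac{1}{9}\right)^{2}\right)^{2} = \left(2 + \left(- \frac{55}{9}\right)^{2}\right)^{2} = \left(2 + \frac{3025}{81}\right)^{2} = \left(\frac{3187}{81}\right)^{2} = \frac{10156969}{6561}$)
$U{\left(56 \right)} - 88 = \frac{10156969}{6561} - 88 = \frac{9579601}{6561}$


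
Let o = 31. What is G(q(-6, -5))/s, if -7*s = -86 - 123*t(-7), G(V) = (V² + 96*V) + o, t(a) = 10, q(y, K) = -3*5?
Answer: -296/47 ≈ -6.2979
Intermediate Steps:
q(y, K) = -15
G(V) = 31 + V² + 96*V (G(V) = (V² + 96*V) + 31 = 31 + V² + 96*V)
s = 188 (s = -(-86 - 123*10)/7 = -(-86 - 1230)/7 = -⅐*(-1316) = 188)
G(q(-6, -5))/s = (31 + (-15)² + 96*(-15))/188 = (31 + 225 - 1440)*(1/188) = -1184*1/188 = -296/47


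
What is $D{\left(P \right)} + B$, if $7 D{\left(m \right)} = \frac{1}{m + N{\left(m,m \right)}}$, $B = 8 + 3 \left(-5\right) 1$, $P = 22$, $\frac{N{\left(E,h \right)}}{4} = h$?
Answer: $- \frac{5389}{770} \approx -6.9987$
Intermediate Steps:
$N{\left(E,h \right)} = 4 h$
$B = -7$ ($B = 8 - 15 = -7$)
$D{\left(m \right)} = \frac{1}{35 m}$ ($D{\left(m \right)} = \frac{1}{7 \left(m + 4 m\right)} = \frac{1}{7 \cdot 5 m} = \frac{\frac{1}{5} \frac{1}{m}}{7} = \frac{1}{35 m}$)
$D{\left(P \right)} + B = \frac{1}{35 \cdot 22} - 7 = \frac{1}{35} \cdot \frac{1}{22} - 7 = \frac{1}{770} - 7 = - \frac{5389}{770}$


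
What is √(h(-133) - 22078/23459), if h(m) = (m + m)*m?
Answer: 2*√4867217159154/23459 ≈ 188.09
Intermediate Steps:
h(m) = 2*m² (h(m) = (2*m)*m = 2*m²)
√(h(-133) - 22078/23459) = √(2*(-133)² - 22078/23459) = √(2*17689 - 22078*1/23459) = √(35378 - 22078/23459) = √(829910424/23459) = 2*√4867217159154/23459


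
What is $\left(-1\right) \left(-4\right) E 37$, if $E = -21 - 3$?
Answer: $-3552$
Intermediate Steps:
$E = -24$ ($E = -21 - 3 = -24$)
$\left(-1\right) \left(-4\right) E 37 = \left(-1\right) \left(-4\right) \left(-24\right) 37 = 4 \left(-24\right) 37 = \left(-96\right) 37 = -3552$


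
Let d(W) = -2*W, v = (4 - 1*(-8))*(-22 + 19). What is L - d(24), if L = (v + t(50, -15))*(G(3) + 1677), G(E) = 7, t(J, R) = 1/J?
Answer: -1513558/25 ≈ -60542.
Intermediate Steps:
v = -36 (v = (4 + 8)*(-3) = 12*(-3) = -36)
L = -1514758/25 (L = (-36 + 1/50)*(7 + 1677) = (-36 + 1/50)*1684 = -1799/50*1684 = -1514758/25 ≈ -60590.)
L - d(24) = -1514758/25 - (-2)*24 = -1514758/25 - 1*(-48) = -1514758/25 + 48 = -1513558/25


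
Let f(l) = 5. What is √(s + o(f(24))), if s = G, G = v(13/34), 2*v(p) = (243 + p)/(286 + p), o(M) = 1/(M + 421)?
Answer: 2*√459467676759/2073981 ≈ 0.65366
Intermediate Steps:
o(M) = 1/(421 + M)
v(p) = (243 + p)/(2*(286 + p)) (v(p) = ((243 + p)/(286 + p))/2 = (243 + p)/(2*(286 + p)))
G = 8275/19474 (G = (243 + 13/34)/(2*(286 + 13/34)) = (½)*(8275/34)/(9737/34) = (½)*(34/9737)*(8275/34) = 8275/19474 ≈ 0.42493)
s = 8275/19474 ≈ 0.42493
√(s + o(f(24))) = √(8275/19474 + 1/(421 + 5)) = √(8275/19474 + 1/426) = √(886156/2073981) = 2*√459467676759/2073981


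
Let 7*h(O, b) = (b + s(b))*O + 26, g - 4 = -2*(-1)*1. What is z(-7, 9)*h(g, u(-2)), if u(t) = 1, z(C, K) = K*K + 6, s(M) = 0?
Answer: 2784/7 ≈ 397.71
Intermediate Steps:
g = 6 (g = 4 - 2*(-1)*1 = 4 + 2*1 = 4 + 2 = 6)
z(C, K) = 6 + K² (z(C, K) = K² + 6 = 6 + K²)
h(O, b) = 26/7 + O*b/7 (h(O, b) = ((b + 0)*O + 26)/7 = (b*O + 26)/7 = (O*b + 26)/7 = (26 + O*b)/7 = 26/7 + O*b/7)
z(-7, 9)*h(g, u(-2)) = (6 + 9²)*(26/7 + (⅐)*6*1) = (6 + 81)*(26/7 + 6/7) = 87*(32/7) = 2784/7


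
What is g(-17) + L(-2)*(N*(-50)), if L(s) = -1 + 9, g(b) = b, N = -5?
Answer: 1983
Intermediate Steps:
L(s) = 8
g(-17) + L(-2)*(N*(-50)) = -17 + 8*(-5*(-50)) = -17 + 8*250 = -17 + 2000 = 1983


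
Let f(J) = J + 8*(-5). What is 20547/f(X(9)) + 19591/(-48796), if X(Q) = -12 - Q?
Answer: -91255133/270596 ≈ -337.24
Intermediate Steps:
f(J) = -40 + J (f(J) = J - 40 = -40 + J)
20547/f(X(9)) + 19591/(-48796) = 20547/(-40 + (-12 - 1*9)) + 19591/(-48796) = 20547/(-40 + (-12 - 9)) + 19591*(-1/48796) = 20547/(-40 - 21) - 1781/4436 = 20547/(-61) - 1781/4436 = 20547*(-1/61) - 1781/4436 = -20547/61 - 1781/4436 = -91255133/270596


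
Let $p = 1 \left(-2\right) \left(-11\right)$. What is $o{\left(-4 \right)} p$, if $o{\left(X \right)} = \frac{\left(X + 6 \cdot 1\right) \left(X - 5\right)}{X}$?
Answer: $99$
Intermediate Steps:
$o{\left(X \right)} = \frac{\left(-5 + X\right) \left(6 + X\right)}{X}$ ($o{\left(X \right)} = \frac{\left(X + 6\right) \left(-5 + X\right)}{X} = \frac{\left(6 + X\right) \left(-5 + X\right)}{X} = \frac{\left(-5 + X\right) \left(6 + X\right)}{X}$)
$p = 22$ ($p = \left(-2\right) \left(-11\right) = 22$)
$o{\left(-4 \right)} p = \left(1 - 4 - \frac{30}{-4}\right) 22 = \left(1 - 4 - - \frac{15}{2}\right) 22 = \left(1 - 4 + \frac{15}{2}\right) 22 = \frac{9}{2} \cdot 22 = 99$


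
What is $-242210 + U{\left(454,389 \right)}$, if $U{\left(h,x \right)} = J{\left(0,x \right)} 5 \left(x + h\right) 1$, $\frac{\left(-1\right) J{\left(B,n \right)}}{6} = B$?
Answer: $-242210$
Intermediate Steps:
$J{\left(B,n \right)} = - 6 B$
$U{\left(h,x \right)} = 0$ ($U{\left(h,x \right)} = \left(-6\right) 0 \cdot 5 \left(x + h\right) 1 = 0 \cdot 5 \left(h + x\right) 1 = 0 \left(5 h + 5 x\right) 1 = 0 \cdot 1 = 0$)
$-242210 + U{\left(454,389 \right)} = -242210 + 0 = -242210$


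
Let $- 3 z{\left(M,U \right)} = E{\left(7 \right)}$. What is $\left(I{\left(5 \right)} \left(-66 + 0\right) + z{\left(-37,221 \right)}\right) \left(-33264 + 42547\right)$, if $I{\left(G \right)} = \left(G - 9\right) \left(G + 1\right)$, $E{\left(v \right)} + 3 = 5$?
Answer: $\frac{44094250}{3} \approx 1.4698 \cdot 10^{7}$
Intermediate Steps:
$E{\left(v \right)} = 2$ ($E{\left(v \right)} = -3 + 5 = 2$)
$z{\left(M,U \right)} = - \frac{2}{3}$ ($z{\left(M,U \right)} = \left(- \frac{1}{3}\right) 2 = - \frac{2}{3}$)
$I{\left(G \right)} = \left(1 + G\right) \left(-9 + G\right)$ ($I{\left(G \right)} = \left(-9 + G\right) \left(1 + G\right) = \left(1 + G\right) \left(-9 + G\right)$)
$\left(I{\left(5 \right)} \left(-66 + 0\right) + z{\left(-37,221 \right)}\right) \left(-33264 + 42547\right) = \left(\left(-9 + 5^{2} - 40\right) \left(-66 + 0\right) - \frac{2}{3}\right) \left(-33264 + 42547\right) = \left(\left(-9 + 25 - 40\right) \left(-66\right) - \frac{2}{3}\right) 9283 = \left(\left(-24\right) \left(-66\right) - \frac{2}{3}\right) 9283 = \left(1584 - \frac{2}{3}\right) 9283 = \frac{4750}{3} \cdot 9283 = \frac{44094250}{3}$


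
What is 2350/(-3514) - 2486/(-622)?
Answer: 1818526/546427 ≈ 3.3280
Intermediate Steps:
2350/(-3514) - 2486/(-622) = 2350*(-1/3514) - 2486*(-1/622) = -1175/1757 + 1243/311 = 1818526/546427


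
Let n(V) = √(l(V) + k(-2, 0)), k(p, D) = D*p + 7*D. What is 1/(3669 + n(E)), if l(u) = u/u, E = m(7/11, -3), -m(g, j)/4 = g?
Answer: 1/3670 ≈ 0.00027248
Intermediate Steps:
m(g, j) = -4*g
E = -28/11 ≈ -2.5455
l(u) = 1
k(p, D) = 7*D + D*p
n(V) = 1 (n(V) = √(1 + 0*(7 - 2)) = √(1 + 0*5) = √(1 + 0) = √1 = 1)
1/(3669 + n(E)) = 1/(3669 + 1) = 1/3670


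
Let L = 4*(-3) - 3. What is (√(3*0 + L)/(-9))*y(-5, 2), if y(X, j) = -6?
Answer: 2*I*√15/3 ≈ 2.582*I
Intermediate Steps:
L = -15 (L = -12 - 3 = -15)
(√(3*0 + L)/(-9))*y(-5, 2) = (√(3*0 - 15)/(-9))*(-6) = -√(0 - 15)/9*(-6) = -I*√15/9*(-6) = 2*I*√15/3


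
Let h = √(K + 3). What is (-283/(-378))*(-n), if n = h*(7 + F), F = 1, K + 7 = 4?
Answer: 0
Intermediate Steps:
K = -3 (K = -7 + 4 = -3)
h = 0 (h = √(-3 + 3) = √0 = 0)
n = 0 (n = 0*(7 + 1) = 0*8 = 0)
(-283/(-378))*(-n) = (-283/(-378))*(-1*0) = -283*(-1/378)*0 = (283/378)*0 = 0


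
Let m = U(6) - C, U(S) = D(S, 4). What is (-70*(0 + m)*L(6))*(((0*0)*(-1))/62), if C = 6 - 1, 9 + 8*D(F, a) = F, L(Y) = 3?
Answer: 0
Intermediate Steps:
D(F, a) = -9/8 + F/8
C = 5
U(S) = -9/8 + S/8
m = -43/8 (m = (-9/8 + (1/8)*6) - 1*5 = (-9/8 + 3/4) - 5 = -3/8 - 5 = -43/8 ≈ -5.3750)
(-70*(0 + m)*L(6))*(((0*0)*(-1))/62) = (-70*(0 - 43/8)*3)*(((0*0)*(-1))/62) = (-(-1505)*3/4)*((0*(-1))*(1/62)) = (-70*(-129/8))*(0*(1/62)) = (4515/4)*0 = 0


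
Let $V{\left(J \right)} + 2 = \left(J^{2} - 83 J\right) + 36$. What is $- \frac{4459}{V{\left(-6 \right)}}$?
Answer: $- \frac{4459}{568} \approx -7.8503$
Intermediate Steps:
$V{\left(J \right)} = 34 + J^{2} - 83 J$ ($V{\left(J \right)} = -2 + \left(\left(J^{2} - 83 J\right) + 36\right) = -2 + \left(36 + J^{2} - 83 J\right) = 34 + J^{2} - 83 J$)
$- \frac{4459}{V{\left(-6 \right)}} = - \frac{4459}{34 + \left(-6\right)^{2} - -498} = - \frac{4459}{34 + 36 + 498} = - \frac{4459}{568}$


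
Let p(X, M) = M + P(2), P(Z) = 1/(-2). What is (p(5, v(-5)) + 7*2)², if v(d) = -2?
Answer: 529/4 ≈ 132.25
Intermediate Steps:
P(Z) = -½
p(X, M) = -½ + M (p(X, M) = M - ½ = -½ + M)
(p(5, v(-5)) + 7*2)² = ((-½ - 2) + 7*2)² = (-5/2 + 14)² = (23/2)² = 529/4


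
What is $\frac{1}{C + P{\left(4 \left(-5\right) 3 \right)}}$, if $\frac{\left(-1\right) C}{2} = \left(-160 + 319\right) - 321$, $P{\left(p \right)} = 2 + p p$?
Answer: $\frac{1}{3926} \approx 0.00025471$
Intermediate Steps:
$P{\left(p \right)} = 2 + p^{2}$
$C = 324$ ($C = - 2 \left(\left(-160 + 319\right) - 321\right) = - 2 \left(159 - 321\right) = \left(-2\right) \left(-162\right) = 324$)
$\frac{1}{C + P{\left(4 \left(-5\right) 3 \right)}} = \frac{1}{324 + \left(2 + \left(4 \left(-5\right) 3\right)^{2}\right)} = \frac{1}{324 + \left(2 + \left(\left(-20\right) 3\right)^{2}\right)} = \frac{1}{324 + \left(2 + \left(-60\right)^{2}\right)} = \frac{1}{324 + \left(2 + 3600\right)} = \frac{1}{324 + 3602} = \frac{1}{3926}$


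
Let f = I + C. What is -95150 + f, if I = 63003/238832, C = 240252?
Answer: 34655063867/238832 ≈ 1.4510e+5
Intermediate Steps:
I = 63003/238832 (I = 63003*(1/238832) = 63003/238832 ≈ 0.26380)
f = 57379928667/238832 (f = 63003/238832 + 240252 = 57379928667/238832 ≈ 2.4025e+5)
-95150 + f = -95150 + 57379928667/238832 = 34655063867/238832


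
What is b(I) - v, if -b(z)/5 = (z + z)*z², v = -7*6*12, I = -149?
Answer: 33079994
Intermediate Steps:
v = -504 (v = -42*12 = -504)
b(z) = -10*z³ (b(z) = -5*(z + z)*z² = -5*2*z*z² = -10*z³)
b(I) - v = -10*(-149)³ - 1*(-504) = -10*(-3307949) + 504 = 33079490 + 504 = 33079994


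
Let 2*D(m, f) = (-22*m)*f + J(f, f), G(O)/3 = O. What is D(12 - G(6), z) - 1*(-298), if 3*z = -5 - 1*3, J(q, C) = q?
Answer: 362/3 ≈ 120.67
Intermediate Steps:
G(O) = 3*O
z = -8/3 (z = (-5 - 1*3)/3 = (-5 - 3)/3 = (⅓)*(-8) = -8/3 ≈ -2.6667)
D(m, f) = f/2 - 11*f*m (D(m, f) = ((-22*m)*f + f)/2 = (-22*f*m + f)/2 = (f - 22*f*m)/2 = f/2 - 11*f*m)
D(12 - G(6), z) - 1*(-298) = (½)*(-8/3)*(1 - 22*(12 - 3*6)) - 1*(-298) = (½)*(-8/3)*(1 - 22*(12 - 1*18)) + 298 = (½)*(-8/3)*(1 - 22*(12 - 18)) + 298 = (½)*(-8/3)*(1 - 22*(-6)) + 298 = (½)*(-8/3)*(1 + 132) + 298 = (½)*(-8/3)*133 + 298 = -532/3 + 298 = 362/3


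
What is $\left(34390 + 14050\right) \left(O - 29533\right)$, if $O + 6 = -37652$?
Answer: $-3254732040$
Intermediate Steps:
$O = -37658$ ($O = -6 - 37652 = -37658$)
$\left(34390 + 14050\right) \left(O - 29533\right) = \left(34390 + 14050\right) \left(-37658 - 29533\right) = 48440 \left(-67191\right) = -3254732040$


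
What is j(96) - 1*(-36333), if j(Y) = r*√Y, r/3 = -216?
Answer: 36333 - 2592*√6 ≈ 29984.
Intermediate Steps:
r = -648 (r = 3*(-216) = -648)
j(Y) = -648*√Y
j(96) - 1*(-36333) = -2592*√6 - 1*(-36333) = -2592*√6 + 36333 = 36333 - 2592*√6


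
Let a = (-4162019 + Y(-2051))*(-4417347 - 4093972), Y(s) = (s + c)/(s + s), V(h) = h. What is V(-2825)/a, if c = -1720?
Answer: -11588150/145310329158152273 ≈ -7.9748e-11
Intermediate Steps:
Y(s) = (-1720 + s)/(2*s) (Y(s) = (s - 1720)/(s + s) = (-1720 + s)/((2*s)) = (-1720 + s)*(1/(2*s)) = (-1720 + s)/(2*s))
a = 145310329158152273/4102 (a = (-4162019 + (½)*(-1720 - 2051)/(-2051))*(-4417347 - 4093972) = (-4162019 + (½)*(-1/2051)*(-3771))*(-8511319) = (-4162019 + 3771/4102)*(-8511319) = -17072598167/4102*(-8511319) = 145310329158152273/4102 ≈ 3.5424e+13)
V(-2825)/a = -2825/145310329158152273/4102 = -2825*4102/145310329158152273 = -11588150/145310329158152273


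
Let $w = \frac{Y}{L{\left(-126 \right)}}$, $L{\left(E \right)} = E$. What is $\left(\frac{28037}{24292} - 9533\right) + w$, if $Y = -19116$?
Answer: $- \frac{1595035089}{170044} \approx -9380.1$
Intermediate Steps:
$w = \frac{1062}{7}$ ($w = - \frac{19116}{-126} = \left(-19116\right) \left(- \frac{1}{126}\right) = \frac{1062}{7} \approx 151.71$)
$\left(\frac{28037}{24292} - 9533\right) + w = \left(\frac{28037}{24292} - 9533\right) + \frac{1062}{7} = - \frac{231547599}{24292} + \frac{1062}{7} = - \frac{1595035089}{170044}$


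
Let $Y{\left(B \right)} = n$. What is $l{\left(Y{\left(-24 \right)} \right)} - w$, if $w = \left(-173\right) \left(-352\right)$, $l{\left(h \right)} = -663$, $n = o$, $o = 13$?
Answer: $-61559$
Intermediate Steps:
$n = 13$
$Y{\left(B \right)} = 13$
$w = 60896$
$l{\left(Y{\left(-24 \right)} \right)} - w = -663 - 60896 = -61559$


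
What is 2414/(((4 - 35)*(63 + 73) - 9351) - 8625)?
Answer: -1207/11096 ≈ -0.10878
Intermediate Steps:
2414/(((4 - 35)*(63 + 73) - 9351) - 8625) = 2414/((-31*136 - 9351) - 8625) = 2414/((-4216 - 9351) - 8625) = 2414/(-13567 - 8625) = 2414/(-22192) = 2414*(-1/22192) = -1207/11096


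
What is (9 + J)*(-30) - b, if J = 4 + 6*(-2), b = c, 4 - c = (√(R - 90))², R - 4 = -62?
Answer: -182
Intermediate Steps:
R = -58 (R = 4 - 62 = -58)
c = 152 (c = 4 - (√(-58 - 90))² = 4 - (√(-148))² = 4 - (2*I*√37)² = 4 - 1*(-148) = 4 + 148 = 152)
b = 152
J = -8 (J = 4 - 12 = -8)
(9 + J)*(-30) - b = (9 - 8)*(-30) - 1*152 = 1*(-30) - 152 = -30 - 152 = -182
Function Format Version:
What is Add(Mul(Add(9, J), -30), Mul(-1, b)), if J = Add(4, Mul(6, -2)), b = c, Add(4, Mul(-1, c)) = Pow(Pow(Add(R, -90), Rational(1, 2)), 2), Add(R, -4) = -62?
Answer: -182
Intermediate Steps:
R = -58 (R = Add(4, -62) = -58)
c = 152 (c = Add(4, Mul(-1, Pow(Pow(Add(-58, -90), Rational(1, 2)), 2))) = Add(4, Mul(-1, Pow(Pow(-148, Rational(1, 2)), 2))) = Add(4, Mul(-1, Pow(Mul(2, I, Pow(37, Rational(1, 2))), 2))) = Add(4, Mul(-1, -148)) = Add(4, 148) = 152)
b = 152
J = -8 (J = Add(4, -12) = -8)
Add(Mul(Add(9, J), -30), Mul(-1, b)) = Add(Mul(Add(9, -8), -30), Mul(-1, 152)) = Add(Mul(1, -30), -152) = Add(-30, -152) = -182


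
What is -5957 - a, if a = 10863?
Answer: -16820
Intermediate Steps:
-5957 - a = -5957 - 1*10863 = -5957 - 10863 = -16820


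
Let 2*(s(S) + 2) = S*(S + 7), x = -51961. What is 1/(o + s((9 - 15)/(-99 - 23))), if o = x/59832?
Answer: -222634872/600024985 ≈ -0.37104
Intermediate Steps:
o = -51961/59832 ≈ -0.86845
s(S) = -2 + S*(7 + S)/2 (s(S) = -2 + (S*(S + 7))/2 = -2 + (S*(7 + S))/2 = -2 + S*(7 + S)/2)
1/(o + s((9 - 15)/(-99 - 23))) = 1/(-51961/59832 + (-2 + ((9 - 15)/(-99 - 23))**2/2 + 7*((9 - 15)/(-99 - 23))/2)) = 1/(-51961/59832 + (-2 + (-6/(-122))**2/2 + 7*(-6/(-122))/2)) = 1/(-51961/59832 + (-2 + (-6*(-1/122))**2/2 + 7*(-6*(-1/122))/2)) = 1/(-51961/59832 + (-2 + (3/61)**2/2 + (7/2)*(3/61))) = 1/(-51961/59832 + (-2 + (1/2)*(9/3721) + 21/122)) = 1/(-51961/59832 + (-2 + 9/7442 + 21/122)) = 1/(-51961/59832 - 6797/3721) = 1/(-600024985/222634872) = -222634872/600024985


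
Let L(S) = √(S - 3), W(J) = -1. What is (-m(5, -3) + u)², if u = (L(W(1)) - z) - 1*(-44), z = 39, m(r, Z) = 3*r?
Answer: 96 - 40*I ≈ 96.0 - 40.0*I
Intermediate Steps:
L(S) = √(-3 + S)
u = 5 + 2*I (u = (√(-3 - 1) - 1*39) - 1*(-44) = (√(-4) - 39) + 44 = (2*I - 39) + 44 = (-39 + 2*I) + 44 = 5 + 2*I ≈ 5.0 + 2.0*I)
(-m(5, -3) + u)² = (-3*5 + (5 + 2*I))² = (-1*15 + (5 + 2*I))² = (-15 + (5 + 2*I))² = (-10 + 2*I)²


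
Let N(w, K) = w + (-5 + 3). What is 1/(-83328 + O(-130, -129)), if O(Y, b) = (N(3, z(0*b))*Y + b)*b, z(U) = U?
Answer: -1/49917 ≈ -2.0033e-5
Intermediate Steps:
N(w, K) = -2 + w (N(w, K) = w - 2 = -2 + w)
O(Y, b) = b*(Y + b) (O(Y, b) = ((-2 + 3)*Y + b)*b = (1*Y + b)*b = (Y + b)*b = b*(Y + b))
1/(-83328 + O(-130, -129)) = 1/(-83328 - 129*(-130 - 129)) = 1/(-83328 - 129*(-259)) = 1/(-83328 + 33411) = 1/(-49917) = -1/49917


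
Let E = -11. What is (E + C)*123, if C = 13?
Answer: 246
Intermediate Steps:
(E + C)*123 = (-11 + 13)*123 = 2*123 = 246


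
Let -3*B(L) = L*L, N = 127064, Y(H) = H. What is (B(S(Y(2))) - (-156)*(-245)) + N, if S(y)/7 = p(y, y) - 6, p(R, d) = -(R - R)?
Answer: 88256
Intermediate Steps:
p(R, d) = 0 (p(R, d) = -1*0 = 0)
S(y) = -42 (S(y) = 7*(0 - 6) = 7*(-6) = -42)
B(L) = -L²/3 (B(L) = -L*L/3 = -L²/3)
(B(S(Y(2))) - (-156)*(-245)) + N = (-⅓*(-42)² - (-156)*(-245)) + 127064 = (-⅓*1764 - 1*38220) + 127064 = (-588 - 38220) + 127064 = -38808 + 127064 = 88256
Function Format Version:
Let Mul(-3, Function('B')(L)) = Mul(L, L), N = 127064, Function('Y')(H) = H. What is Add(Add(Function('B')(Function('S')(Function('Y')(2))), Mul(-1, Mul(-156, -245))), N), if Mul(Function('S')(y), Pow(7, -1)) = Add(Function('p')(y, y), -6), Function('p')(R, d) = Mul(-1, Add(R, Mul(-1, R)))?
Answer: 88256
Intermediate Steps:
Function('p')(R, d) = 0 (Function('p')(R, d) = Mul(-1, 0) = 0)
Function('S')(y) = -42 (Function('S')(y) = Mul(7, Add(0, -6)) = Mul(7, -6) = -42)
Function('B')(L) = Mul(Rational(-1, 3), Pow(L, 2)) (Function('B')(L) = Mul(Rational(-1, 3), Mul(L, L)) = Mul(Rational(-1, 3), Pow(L, 2)))
Add(Add(Function('B')(Function('S')(Function('Y')(2))), Mul(-1, Mul(-156, -245))), N) = Add(Add(Mul(Rational(-1, 3), Pow(-42, 2)), Mul(-1, Mul(-156, -245))), 127064) = Add(Add(Mul(Rational(-1, 3), 1764), Mul(-1, 38220)), 127064) = Add(Add(-588, -38220), 127064) = Add(-38808, 127064) = 88256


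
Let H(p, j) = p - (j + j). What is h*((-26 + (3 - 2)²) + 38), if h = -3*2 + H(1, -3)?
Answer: 13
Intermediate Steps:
H(p, j) = p - 2*j
h = 1 (h = -3*2 + (1 - 2*(-3)) = -6 + (1 + 6) = -6 + 7 = 1)
h*((-26 + (3 - 2)²) + 38) = 1*((-26 + (3 - 2)²) + 38) = 1*((-26 + 1²) + 38) = 1*((-26 + 1) + 38) = 1*(-25 + 38) = 1*13 = 13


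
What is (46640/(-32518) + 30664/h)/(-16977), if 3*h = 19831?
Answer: -1033239008/5473931951733 ≈ -0.00018876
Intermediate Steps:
h = 19831/3 (h = (⅓)*19831 = 19831/3 ≈ 6610.3)
(46640/(-32518) + 30664/h)/(-16977) = (46640/(-32518) + 30664/(19831/3))/(-16977) = (46640*(-1/32518) + 30664*(3/19831))*(-1/16977) = (-23320/16259 + 91992/19831)*(-1/16977) = (1033239008/322432229)*(-1/16977) = -1033239008/5473931951733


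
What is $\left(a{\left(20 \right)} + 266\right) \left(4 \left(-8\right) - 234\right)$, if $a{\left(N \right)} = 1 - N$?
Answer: $-65702$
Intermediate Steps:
$\left(a{\left(20 \right)} + 266\right) \left(4 \left(-8\right) - 234\right) = \left(\left(1 - 20\right) + 266\right) \left(4 \left(-8\right) - 234\right) = \left(\left(1 - 20\right) + 266\right) \left(-32 - 234\right) = \left(-19 + 266\right) \left(-266\right) = 247 \left(-266\right) = -65702$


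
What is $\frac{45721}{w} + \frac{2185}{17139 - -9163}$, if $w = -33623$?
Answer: $- \frac{1129087487}{884352146} \approx -1.2767$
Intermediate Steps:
$\frac{45721}{w} + \frac{2185}{17139 - -9163} = \frac{45721}{-33623} + \frac{2185}{17139 - -9163} = 45721 \left(- \frac{1}{33623}\right) + \frac{2185}{17139 + 9163} = - \frac{45721}{33623} + \frac{2185}{26302} = - \frac{1129087487}{884352146}$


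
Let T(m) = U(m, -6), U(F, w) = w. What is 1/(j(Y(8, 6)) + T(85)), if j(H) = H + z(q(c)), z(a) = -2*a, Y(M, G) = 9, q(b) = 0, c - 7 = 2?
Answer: ⅓ ≈ 0.33333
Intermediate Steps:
c = 9 (c = 7 + 2 = 9)
T(m) = -6
j(H) = H (j(H) = H - 2*0 = H + 0 = H)
1/(j(Y(8, 6)) + T(85)) = 1/(9 - 6) = 1/3 = ⅓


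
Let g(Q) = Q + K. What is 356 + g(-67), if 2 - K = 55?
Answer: 236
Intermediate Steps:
K = -53 (K = 2 - 1*55 = 2 - 55 = -53)
g(Q) = -53 + Q (g(Q) = Q - 53 = -53 + Q)
356 + g(-67) = 356 + (-53 - 67) = 356 - 120 = 236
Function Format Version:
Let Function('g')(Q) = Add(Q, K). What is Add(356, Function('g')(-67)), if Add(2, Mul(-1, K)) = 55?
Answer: 236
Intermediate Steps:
K = -53 (K = Add(2, Mul(-1, 55)) = Add(2, -55) = -53)
Function('g')(Q) = Add(-53, Q) (Function('g')(Q) = Add(Q, -53) = Add(-53, Q))
Add(356, Function('g')(-67)) = Add(356, Add(-53, -67)) = Add(356, -120) = 236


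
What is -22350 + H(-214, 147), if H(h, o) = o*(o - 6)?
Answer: -1623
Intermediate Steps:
H(h, o) = o*(-6 + o)
-22350 + H(-214, 147) = -22350 + 147*(-6 + 147) = -22350 + 147*141 = -22350 + 20727 = -1623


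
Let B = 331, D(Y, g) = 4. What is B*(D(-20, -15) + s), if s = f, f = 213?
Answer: 71827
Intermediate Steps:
s = 213
B*(D(-20, -15) + s) = 331*(4 + 213) = 331*217 = 71827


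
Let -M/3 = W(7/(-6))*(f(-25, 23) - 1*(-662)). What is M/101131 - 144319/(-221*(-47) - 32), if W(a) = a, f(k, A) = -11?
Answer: -29143061843/2094423010 ≈ -13.915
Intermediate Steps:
M = 4557/2 (M = -3*7/(-6)*(-11 - 1*(-662)) = -3*7*(-1/6)*(-11 + 662) = -(-7)*651/2 = -3*(-1519/2) = 4557/2 ≈ 2278.5)
M/101131 - 144319/(-221*(-47) - 32) = (4557/2)/101131 - 144319/(-221*(-47) - 32) = (4557/2)*(1/101131) - 144319/(10387 - 32) = 4557/202262 - 144319/10355 = -29143061843/2094423010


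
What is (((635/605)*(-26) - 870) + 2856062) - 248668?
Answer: 315386102/121 ≈ 2.6065e+6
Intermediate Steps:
(((635/605)*(-26) - 870) + 2856062) - 248668 = (((635*(1/605))*(-26) - 870) + 2856062) - 248668 = (((127/121)*(-26) - 870) + 2856062) - 248668 = ((-3302/121 - 870) + 2856062) - 248668 = (-108572/121 + 2856062) - 248668 = 345474930/121 - 248668 = 315386102/121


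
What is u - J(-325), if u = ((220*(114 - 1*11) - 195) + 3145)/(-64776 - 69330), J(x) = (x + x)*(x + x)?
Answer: -28329905305/67053 ≈ -4.2250e+5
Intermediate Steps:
J(x) = 4*x² (J(x) = (2*x)*(2*x) = 4*x²)
u = -12805/67053 (u = ((220*(114 - 11) - 195) + 3145)/(-134106) = ((220*103 - 195) + 3145)*(-1/134106) = ((22660 - 195) + 3145)*(-1/134106) = (22465 + 3145)*(-1/134106) = 25610*(-1/134106) = -12805/67053 ≈ -0.19097)
u - J(-325) = -12805/67053 - 4*(-325)² = -12805/67053 - 4*105625 = -12805/67053 - 1*422500 = -12805/67053 - 422500 = -28329905305/67053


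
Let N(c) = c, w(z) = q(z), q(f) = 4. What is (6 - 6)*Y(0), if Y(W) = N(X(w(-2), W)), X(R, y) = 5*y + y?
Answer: 0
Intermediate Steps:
w(z) = 4
X(R, y) = 6*y
Y(W) = 6*W
(6 - 6)*Y(0) = (6 - 6)*(6*0) = 0*0 = 0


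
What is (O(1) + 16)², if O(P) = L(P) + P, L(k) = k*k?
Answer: 324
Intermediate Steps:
L(k) = k²
O(P) = P + P² (O(P) = P² + P = P + P²)
(O(1) + 16)² = (1*(1 + 1) + 16)² = (1*2 + 16)² = (2 + 16)² = 18² = 324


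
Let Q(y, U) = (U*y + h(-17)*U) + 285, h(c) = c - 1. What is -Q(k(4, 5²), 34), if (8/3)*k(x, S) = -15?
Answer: 2073/4 ≈ 518.25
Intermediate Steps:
h(c) = -1 + c
k(x, S) = -45/8 (k(x, S) = (3/8)*(-15) = -45/8)
Q(y, U) = 285 - 18*U + U*y (Q(y, U) = (U*y + (-1 - 17)*U) + 285 = (U*y - 18*U) + 285 = (-18*U + U*y) + 285 = 285 - 18*U + U*y)
-Q(k(4, 5²), 34) = -(285 - 18*34 + 34*(-45/8)) = -(285 - 612 - 765/4) = -1*(-2073/4) = 2073/4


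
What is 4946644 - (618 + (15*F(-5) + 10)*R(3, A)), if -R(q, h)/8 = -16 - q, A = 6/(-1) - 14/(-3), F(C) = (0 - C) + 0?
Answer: 4933106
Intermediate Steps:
F(C) = -C (F(C) = -C + 0 = -C)
A = -4/3 (A = 6*(-1) - 14*(-⅓) = -6 + 14/3 = -4/3 ≈ -1.3333)
R(q, h) = 128 + 8*q (R(q, h) = -8*(-16 - q) = 128 + 8*q)
4946644 - (618 + (15*F(-5) + 10)*R(3, A)) = 4946644 - (618 + (15*(-1*(-5)) + 10)*(128 + 8*3)) = 4946644 - (618 + (15*5 + 10)*(128 + 24)) = 4946644 - (618 + (75 + 10)*152) = 4946644 - (618 + 85*152) = 4946644 - (618 + 12920) = 4946644 - 1*13538 = 4946644 - 13538 = 4933106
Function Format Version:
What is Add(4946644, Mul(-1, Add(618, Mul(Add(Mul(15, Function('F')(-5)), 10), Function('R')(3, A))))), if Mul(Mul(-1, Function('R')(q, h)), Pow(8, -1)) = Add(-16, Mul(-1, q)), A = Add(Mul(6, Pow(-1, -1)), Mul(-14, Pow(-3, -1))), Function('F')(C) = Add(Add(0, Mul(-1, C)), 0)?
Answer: 4933106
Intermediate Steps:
Function('F')(C) = Mul(-1, C) (Function('F')(C) = Add(Mul(-1, C), 0) = Mul(-1, C))
A = Rational(-4, 3) (A = Add(Mul(6, -1), Mul(-14, Rational(-1, 3))) = Add(-6, Rational(14, 3)) = Rational(-4, 3) ≈ -1.3333)
Function('R')(q, h) = Add(128, Mul(8, q)) (Function('R')(q, h) = Mul(-8, Add(-16, Mul(-1, q))) = Add(128, Mul(8, q)))
Add(4946644, Mul(-1, Add(618, Mul(Add(Mul(15, Function('F')(-5)), 10), Function('R')(3, A))))) = Add(4946644, Mul(-1, Add(618, Mul(Add(Mul(15, Mul(-1, -5)), 10), Add(128, Mul(8, 3)))))) = Add(4946644, Mul(-1, Add(618, Mul(Add(Mul(15, 5), 10), Add(128, 24))))) = Add(4946644, Mul(-1, Add(618, Mul(Add(75, 10), 152)))) = Add(4946644, Mul(-1, Add(618, Mul(85, 152)))) = Add(4946644, Mul(-1, Add(618, 12920))) = Add(4946644, Mul(-1, 13538)) = Add(4946644, -13538) = 4933106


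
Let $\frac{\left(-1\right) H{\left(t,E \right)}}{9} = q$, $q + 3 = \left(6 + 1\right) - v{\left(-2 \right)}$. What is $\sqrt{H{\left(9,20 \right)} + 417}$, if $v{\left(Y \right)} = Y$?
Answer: $11 \sqrt{3} \approx 19.053$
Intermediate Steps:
$q = 6$ ($q = -3 + \left(\left(6 + 1\right) - -2\right) = -3 + \left(7 + 2\right) = -3 + 9 = 6$)
$H{\left(t,E \right)} = -54$ ($H{\left(t,E \right)} = \left(-9\right) 6 = -54$)
$\sqrt{H{\left(9,20 \right)} + 417} = \sqrt{-54 + 417} = \sqrt{363} = 11 \sqrt{3}$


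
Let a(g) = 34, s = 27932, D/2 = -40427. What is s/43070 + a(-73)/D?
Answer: 564237387/870595445 ≈ 0.64811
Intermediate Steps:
D = -80854 (D = 2*(-40427) = -80854)
s/43070 + a(-73)/D = 27932/43070 + 34/(-80854) = 27932*(1/43070) + 34*(-1/80854) = 13966/21535 - 17/40427 = 564237387/870595445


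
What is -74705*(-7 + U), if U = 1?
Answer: 448230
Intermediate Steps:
-74705*(-7 + U) = -74705*(-7 + 1) = -74705*(-6) = -14941*(-30) = 448230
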